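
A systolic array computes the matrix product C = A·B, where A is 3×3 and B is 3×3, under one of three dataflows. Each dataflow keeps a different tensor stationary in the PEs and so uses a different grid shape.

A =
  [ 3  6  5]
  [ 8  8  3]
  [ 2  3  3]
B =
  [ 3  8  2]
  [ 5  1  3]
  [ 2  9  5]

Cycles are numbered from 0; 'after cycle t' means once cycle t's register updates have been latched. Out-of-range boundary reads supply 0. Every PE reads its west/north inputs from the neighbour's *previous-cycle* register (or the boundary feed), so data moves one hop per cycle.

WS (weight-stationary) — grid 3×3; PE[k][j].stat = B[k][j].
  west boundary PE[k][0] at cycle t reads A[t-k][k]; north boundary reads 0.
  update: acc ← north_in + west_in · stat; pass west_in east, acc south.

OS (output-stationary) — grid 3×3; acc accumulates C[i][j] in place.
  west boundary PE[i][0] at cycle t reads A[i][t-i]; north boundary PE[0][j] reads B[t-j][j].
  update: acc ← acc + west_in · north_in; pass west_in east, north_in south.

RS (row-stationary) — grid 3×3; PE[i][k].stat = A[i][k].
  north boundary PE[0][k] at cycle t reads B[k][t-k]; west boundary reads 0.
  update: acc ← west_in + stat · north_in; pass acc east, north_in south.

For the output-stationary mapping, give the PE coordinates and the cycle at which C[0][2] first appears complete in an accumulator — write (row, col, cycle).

(row, col, cycle) = (0, 2, 4)

OS: C[0][2] accumulates in PE[0][2]:
  after 0 — PE[0][2] acc=0, pass-E 0, pass-S 0
  after 1 — PE[0][2] acc=0, pass-E 0, pass-S 0
  after 2 — PE[0][2] acc=6, pass-E 3, pass-S 2
  after 3 — PE[0][2] acc=24, pass-E 6, pass-S 3
  after 4 — PE[0][2] acc=49, pass-E 5, pass-S 5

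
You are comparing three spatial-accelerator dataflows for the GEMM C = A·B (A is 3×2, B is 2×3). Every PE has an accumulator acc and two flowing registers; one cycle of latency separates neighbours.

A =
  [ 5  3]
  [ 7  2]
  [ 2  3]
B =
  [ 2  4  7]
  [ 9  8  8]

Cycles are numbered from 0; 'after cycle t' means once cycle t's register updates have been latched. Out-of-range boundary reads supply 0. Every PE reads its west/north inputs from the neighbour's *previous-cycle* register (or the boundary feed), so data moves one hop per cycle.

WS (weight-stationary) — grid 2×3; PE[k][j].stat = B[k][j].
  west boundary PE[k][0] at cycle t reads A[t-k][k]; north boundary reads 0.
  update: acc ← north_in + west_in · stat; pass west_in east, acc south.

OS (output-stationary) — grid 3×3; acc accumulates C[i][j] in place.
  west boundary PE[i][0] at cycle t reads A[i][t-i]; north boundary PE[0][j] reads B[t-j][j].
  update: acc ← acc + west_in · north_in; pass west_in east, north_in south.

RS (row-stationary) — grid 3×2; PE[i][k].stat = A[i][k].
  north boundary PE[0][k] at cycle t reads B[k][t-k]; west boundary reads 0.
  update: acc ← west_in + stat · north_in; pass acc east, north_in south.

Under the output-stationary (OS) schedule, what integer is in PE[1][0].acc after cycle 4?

PE[1][0].acc = 32

OS (3×3). Following PE[1][0] plus its west/north inputs:
  0: (0,0).acc=10  regs=<5,2>
  0: (1,0).acc=0  regs=<0,0>
  1: (0,0).acc=37  regs=<3,9>
  1: (1,0).acc=14  regs=<7,2>
  2: (0,0).acc=37  regs=<0,0>
  2: (1,0).acc=32  regs=<2,9>
  3: (0,0).acc=37  regs=<0,0>
  3: (1,0).acc=32  regs=<0,0>
  4: (0,0).acc=37  regs=<0,0>
  4: (1,0).acc=32  regs=<0,0>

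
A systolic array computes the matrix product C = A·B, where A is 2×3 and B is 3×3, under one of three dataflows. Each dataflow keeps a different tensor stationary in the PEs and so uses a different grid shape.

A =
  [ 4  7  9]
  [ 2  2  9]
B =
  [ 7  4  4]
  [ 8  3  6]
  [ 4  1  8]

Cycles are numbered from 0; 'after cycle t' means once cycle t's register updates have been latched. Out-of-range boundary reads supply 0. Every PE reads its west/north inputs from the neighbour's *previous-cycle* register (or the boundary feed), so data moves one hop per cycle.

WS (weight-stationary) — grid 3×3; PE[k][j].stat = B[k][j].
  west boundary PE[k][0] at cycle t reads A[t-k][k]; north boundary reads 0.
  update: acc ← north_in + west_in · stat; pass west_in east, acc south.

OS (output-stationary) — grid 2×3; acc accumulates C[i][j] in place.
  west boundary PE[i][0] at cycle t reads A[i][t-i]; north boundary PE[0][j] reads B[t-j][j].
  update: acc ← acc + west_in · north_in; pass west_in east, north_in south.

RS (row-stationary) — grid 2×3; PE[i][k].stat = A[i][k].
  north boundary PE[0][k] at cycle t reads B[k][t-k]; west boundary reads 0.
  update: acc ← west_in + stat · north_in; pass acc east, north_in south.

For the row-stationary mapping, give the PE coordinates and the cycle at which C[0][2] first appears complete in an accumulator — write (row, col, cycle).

(row, col, cycle) = (0, 2, 4)

RS — PE[0][2] is where C[0][2] collects:
  @0  [0,2]  acc 0  |  →0  ↓0
  @1  [0,2]  acc 0  |  →0  ↓0
  @2  [0,2]  acc 120  |  →120  ↓4
  @3  [0,2]  acc 46  |  →46  ↓1
  @4  [0,2]  acc 130  |  →130  ↓8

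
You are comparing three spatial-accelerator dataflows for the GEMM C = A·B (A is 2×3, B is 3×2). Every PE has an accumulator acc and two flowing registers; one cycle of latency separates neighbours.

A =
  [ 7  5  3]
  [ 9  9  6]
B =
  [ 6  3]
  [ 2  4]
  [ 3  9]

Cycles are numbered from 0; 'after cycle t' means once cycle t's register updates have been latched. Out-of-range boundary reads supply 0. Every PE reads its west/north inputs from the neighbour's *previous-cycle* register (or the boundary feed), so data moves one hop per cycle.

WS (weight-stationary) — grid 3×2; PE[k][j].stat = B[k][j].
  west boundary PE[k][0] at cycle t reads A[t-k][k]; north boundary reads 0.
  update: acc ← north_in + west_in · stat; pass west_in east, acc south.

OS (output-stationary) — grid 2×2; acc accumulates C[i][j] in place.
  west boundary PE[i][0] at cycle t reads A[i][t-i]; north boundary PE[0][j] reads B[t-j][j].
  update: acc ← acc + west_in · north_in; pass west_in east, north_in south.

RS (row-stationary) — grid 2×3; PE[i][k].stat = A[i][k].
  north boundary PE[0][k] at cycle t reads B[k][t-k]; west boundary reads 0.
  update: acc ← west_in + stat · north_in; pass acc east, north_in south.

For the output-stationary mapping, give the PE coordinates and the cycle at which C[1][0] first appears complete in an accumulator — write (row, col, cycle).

Under OS, C[1][0] lands at PE[1][0]:
  step 0 · PE1,0: acc=0; fwd→0 fwd↓0
  step 1 · PE1,0: acc=54; fwd→9 fwd↓6
  step 2 · PE1,0: acc=72; fwd→9 fwd↓2
  step 3 · PE1,0: acc=90; fwd→6 fwd↓3

(row, col, cycle) = (1, 0, 3)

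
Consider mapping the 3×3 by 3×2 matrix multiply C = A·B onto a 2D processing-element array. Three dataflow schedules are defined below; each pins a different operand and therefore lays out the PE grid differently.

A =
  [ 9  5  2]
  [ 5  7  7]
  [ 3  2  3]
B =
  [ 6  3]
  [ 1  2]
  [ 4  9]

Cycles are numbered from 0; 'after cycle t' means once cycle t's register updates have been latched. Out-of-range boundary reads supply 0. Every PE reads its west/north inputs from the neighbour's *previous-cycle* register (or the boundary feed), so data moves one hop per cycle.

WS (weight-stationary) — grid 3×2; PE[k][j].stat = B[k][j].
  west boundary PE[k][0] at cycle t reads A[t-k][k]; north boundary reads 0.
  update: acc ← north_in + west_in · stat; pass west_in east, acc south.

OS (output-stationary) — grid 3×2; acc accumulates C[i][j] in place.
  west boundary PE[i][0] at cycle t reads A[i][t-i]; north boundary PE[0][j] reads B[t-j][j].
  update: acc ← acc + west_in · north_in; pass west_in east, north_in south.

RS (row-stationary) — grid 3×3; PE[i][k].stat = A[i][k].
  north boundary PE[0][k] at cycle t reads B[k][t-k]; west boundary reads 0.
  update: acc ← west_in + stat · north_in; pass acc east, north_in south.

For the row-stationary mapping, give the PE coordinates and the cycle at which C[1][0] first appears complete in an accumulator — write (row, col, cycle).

(row, col, cycle) = (1, 2, 3)

RS: C[1][0] accumulates in PE[1][2]:
  cycle 0: PE[1][2] → acc 0, east 0, south 0
  cycle 1: PE[1][2] → acc 0, east 0, south 0
  cycle 2: PE[1][2] → acc 0, east 0, south 0
  cycle 3: PE[1][2] → acc 65, east 65, south 4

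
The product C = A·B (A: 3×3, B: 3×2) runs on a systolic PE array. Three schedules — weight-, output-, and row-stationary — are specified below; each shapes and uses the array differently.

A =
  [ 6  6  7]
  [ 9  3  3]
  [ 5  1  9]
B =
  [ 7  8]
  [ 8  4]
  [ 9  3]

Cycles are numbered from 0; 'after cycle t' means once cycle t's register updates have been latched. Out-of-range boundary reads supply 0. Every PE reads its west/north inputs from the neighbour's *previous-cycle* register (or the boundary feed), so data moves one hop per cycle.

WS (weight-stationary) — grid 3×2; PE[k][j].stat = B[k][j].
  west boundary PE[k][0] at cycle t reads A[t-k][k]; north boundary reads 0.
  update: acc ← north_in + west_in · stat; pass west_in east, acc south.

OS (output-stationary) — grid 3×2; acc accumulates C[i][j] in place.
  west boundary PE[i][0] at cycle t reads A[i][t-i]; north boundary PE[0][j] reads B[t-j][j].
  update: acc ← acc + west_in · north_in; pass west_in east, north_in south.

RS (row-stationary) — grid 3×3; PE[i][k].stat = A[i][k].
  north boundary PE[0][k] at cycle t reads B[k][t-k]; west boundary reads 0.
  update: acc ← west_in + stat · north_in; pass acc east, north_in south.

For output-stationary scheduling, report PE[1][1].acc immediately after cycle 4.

PE[1][1].acc = 93

Tracing OS — 3×2 array, target PE[1][1]:
  @0  [0,1]  acc 0  |  →0  ↓0
  @0  [1,0]  acc 0  |  →0  ↓0
  @0  [1,1]  acc 0  |  →0  ↓0
  @1  [0,1]  acc 48  |  →6  ↓8
  @1  [1,0]  acc 63  |  →9  ↓7
  @1  [1,1]  acc 0  |  →0  ↓0
  @2  [0,1]  acc 72  |  →6  ↓4
  @2  [1,0]  acc 87  |  →3  ↓8
  @2  [1,1]  acc 72  |  →9  ↓8
  @3  [0,1]  acc 93  |  →7  ↓3
  @3  [1,0]  acc 114  |  →3  ↓9
  @3  [1,1]  acc 84  |  →3  ↓4
  @4  [0,1]  acc 93  |  →0  ↓0
  @4  [1,0]  acc 114  |  →0  ↓0
  @4  [1,1]  acc 93  |  →3  ↓3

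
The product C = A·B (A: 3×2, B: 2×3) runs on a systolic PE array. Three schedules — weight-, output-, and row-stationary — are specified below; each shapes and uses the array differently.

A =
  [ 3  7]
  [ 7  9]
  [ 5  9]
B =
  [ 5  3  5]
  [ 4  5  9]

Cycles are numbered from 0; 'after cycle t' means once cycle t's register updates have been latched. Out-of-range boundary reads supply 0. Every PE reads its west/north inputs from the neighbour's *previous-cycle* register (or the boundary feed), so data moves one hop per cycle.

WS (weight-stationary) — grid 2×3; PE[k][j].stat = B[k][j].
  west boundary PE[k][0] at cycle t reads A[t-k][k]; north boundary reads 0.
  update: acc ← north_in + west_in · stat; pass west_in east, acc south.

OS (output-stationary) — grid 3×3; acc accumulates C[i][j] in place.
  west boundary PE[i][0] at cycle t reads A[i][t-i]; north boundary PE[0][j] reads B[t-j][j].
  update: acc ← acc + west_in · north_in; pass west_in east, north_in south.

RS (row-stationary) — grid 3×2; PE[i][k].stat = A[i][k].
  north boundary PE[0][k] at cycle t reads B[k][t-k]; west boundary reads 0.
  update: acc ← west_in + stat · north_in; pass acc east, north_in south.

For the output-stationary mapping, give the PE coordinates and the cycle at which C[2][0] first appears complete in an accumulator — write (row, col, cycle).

OS — PE[2][0] is where C[2][0] collects:
  @0  [2,0]  acc 0  |  →0  ↓0
  @1  [2,0]  acc 0  |  →0  ↓0
  @2  [2,0]  acc 25  |  →5  ↓5
  @3  [2,0]  acc 61  |  →9  ↓4

(row, col, cycle) = (2, 0, 3)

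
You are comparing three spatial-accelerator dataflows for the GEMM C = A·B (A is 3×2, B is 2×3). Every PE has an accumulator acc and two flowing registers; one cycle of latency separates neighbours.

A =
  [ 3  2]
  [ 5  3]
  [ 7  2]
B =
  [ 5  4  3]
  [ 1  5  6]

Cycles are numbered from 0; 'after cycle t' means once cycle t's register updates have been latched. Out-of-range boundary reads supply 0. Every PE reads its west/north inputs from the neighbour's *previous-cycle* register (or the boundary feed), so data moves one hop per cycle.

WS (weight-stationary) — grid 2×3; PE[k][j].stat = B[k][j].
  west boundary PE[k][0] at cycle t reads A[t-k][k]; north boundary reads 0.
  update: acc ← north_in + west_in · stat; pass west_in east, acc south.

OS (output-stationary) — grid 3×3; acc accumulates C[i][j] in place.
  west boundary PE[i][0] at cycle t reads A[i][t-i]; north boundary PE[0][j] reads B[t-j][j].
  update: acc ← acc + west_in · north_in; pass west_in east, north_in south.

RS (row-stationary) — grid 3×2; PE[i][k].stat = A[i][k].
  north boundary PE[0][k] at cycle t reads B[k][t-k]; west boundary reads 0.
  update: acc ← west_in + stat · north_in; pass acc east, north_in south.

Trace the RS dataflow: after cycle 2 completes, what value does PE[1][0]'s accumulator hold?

RS 3×2: PE[1][0] cycle-by-cycle (with neighbour feeds):
  [0] (0,0) acc=15 (h:15 v:5)
  [0] (1,0) acc=0 (h:0 v:0)
  [1] (0,0) acc=12 (h:12 v:4)
  [1] (1,0) acc=25 (h:25 v:5)
  [2] (0,0) acc=9 (h:9 v:3)
  [2] (1,0) acc=20 (h:20 v:4)

PE[1][0].acc = 20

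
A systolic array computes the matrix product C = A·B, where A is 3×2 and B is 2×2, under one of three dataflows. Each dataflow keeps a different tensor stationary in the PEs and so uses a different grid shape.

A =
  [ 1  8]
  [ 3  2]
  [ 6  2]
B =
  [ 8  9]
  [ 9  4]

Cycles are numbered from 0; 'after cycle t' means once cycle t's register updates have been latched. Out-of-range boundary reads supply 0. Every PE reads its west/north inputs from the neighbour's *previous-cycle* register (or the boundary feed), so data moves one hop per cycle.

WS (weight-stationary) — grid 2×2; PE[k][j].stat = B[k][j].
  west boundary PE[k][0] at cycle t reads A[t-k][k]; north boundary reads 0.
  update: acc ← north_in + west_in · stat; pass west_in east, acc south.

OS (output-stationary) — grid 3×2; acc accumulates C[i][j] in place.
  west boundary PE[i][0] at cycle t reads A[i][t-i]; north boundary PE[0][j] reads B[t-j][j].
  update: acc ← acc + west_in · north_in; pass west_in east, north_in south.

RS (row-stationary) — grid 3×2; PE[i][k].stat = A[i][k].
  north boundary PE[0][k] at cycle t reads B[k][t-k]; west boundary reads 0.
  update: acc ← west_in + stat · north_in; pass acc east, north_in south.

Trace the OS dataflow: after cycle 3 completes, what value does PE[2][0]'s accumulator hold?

OS (3×2). Following PE[2][0] plus its west/north inputs:
  cycle 0: PE[1][0] → acc 0, east 0, south 0
  cycle 0: PE[2][0] → acc 0, east 0, south 0
  cycle 1: PE[1][0] → acc 24, east 3, south 8
  cycle 1: PE[2][0] → acc 0, east 0, south 0
  cycle 2: PE[1][0] → acc 42, east 2, south 9
  cycle 2: PE[2][0] → acc 48, east 6, south 8
  cycle 3: PE[1][0] → acc 42, east 0, south 0
  cycle 3: PE[2][0] → acc 66, east 2, south 9

PE[2][0].acc = 66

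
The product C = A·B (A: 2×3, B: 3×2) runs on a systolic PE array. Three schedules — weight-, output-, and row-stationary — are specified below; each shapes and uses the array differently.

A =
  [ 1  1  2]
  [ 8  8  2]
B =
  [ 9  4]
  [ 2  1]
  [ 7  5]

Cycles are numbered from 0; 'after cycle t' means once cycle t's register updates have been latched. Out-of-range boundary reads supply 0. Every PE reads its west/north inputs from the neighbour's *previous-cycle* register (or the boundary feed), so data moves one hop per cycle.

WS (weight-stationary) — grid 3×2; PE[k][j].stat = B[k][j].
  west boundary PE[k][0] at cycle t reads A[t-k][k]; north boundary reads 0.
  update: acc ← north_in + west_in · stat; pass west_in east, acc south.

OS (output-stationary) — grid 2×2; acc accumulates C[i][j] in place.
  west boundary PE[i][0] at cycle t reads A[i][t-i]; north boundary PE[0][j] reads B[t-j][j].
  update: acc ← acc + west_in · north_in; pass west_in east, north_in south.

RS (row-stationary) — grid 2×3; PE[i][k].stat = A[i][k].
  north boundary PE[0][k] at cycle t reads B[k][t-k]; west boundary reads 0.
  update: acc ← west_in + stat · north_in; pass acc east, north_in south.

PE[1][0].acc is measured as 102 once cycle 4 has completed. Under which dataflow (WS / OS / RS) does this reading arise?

dataflow = OS

WS [3×2] PE[1][0] across cycles:
  step 0 · PE1,0: acc=0; fwd→0 fwd↓0
  step 1 · PE1,0: acc=11; fwd→1 fwd↓11
  step 2 · PE1,0: acc=88; fwd→8 fwd↓88
  step 3 · PE1,0: acc=0; fwd→0 fwd↓0
  step 4 · PE1,0: acc=0; fwd→0 fwd↓0
OS [2×2] PE[1][0] across cycles:
  step 0 · PE1,0: acc=0; fwd→0 fwd↓0
  step 1 · PE1,0: acc=72; fwd→8 fwd↓9
  step 2 · PE1,0: acc=88; fwd→8 fwd↓2
  step 3 · PE1,0: acc=102; fwd→2 fwd↓7
  step 4 · PE1,0: acc=102; fwd→0 fwd↓0
RS [2×3] PE[1][0] across cycles:
  step 0 · PE1,0: acc=0; fwd→0 fwd↓0
  step 1 · PE1,0: acc=72; fwd→72 fwd↓9
  step 2 · PE1,0: acc=32; fwd→32 fwd↓4
  step 3 · PE1,0: acc=0; fwd→0 fwd↓0
  step 4 · PE1,0: acc=0; fwd→0 fwd↓0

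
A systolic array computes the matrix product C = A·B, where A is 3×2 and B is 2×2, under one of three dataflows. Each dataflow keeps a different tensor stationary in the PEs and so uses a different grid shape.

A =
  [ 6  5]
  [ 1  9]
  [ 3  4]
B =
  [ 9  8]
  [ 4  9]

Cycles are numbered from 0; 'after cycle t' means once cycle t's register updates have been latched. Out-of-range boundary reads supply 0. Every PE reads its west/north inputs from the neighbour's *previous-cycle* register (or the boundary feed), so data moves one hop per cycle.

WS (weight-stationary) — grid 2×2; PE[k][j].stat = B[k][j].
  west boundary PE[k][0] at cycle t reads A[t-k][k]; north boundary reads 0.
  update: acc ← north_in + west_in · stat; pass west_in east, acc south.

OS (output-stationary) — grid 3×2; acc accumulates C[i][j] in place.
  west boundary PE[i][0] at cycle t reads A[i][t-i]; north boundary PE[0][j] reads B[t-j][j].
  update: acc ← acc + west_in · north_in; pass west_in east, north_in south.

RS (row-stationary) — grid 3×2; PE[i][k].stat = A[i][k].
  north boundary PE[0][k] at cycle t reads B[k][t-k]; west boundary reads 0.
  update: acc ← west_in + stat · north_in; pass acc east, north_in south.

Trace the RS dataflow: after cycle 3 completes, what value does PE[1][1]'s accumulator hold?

PE[1][1].acc = 89

RS 3×2: PE[1][1] cycle-by-cycle (with neighbour feeds):
  [0] (0,1) acc=0 (h:0 v:0)
  [0] (1,0) acc=0 (h:0 v:0)
  [0] (1,1) acc=0 (h:0 v:0)
  [1] (0,1) acc=74 (h:74 v:4)
  [1] (1,0) acc=9 (h:9 v:9)
  [1] (1,1) acc=0 (h:0 v:0)
  [2] (0,1) acc=93 (h:93 v:9)
  [2] (1,0) acc=8 (h:8 v:8)
  [2] (1,1) acc=45 (h:45 v:4)
  [3] (0,1) acc=0 (h:0 v:0)
  [3] (1,0) acc=0 (h:0 v:0)
  [3] (1,1) acc=89 (h:89 v:9)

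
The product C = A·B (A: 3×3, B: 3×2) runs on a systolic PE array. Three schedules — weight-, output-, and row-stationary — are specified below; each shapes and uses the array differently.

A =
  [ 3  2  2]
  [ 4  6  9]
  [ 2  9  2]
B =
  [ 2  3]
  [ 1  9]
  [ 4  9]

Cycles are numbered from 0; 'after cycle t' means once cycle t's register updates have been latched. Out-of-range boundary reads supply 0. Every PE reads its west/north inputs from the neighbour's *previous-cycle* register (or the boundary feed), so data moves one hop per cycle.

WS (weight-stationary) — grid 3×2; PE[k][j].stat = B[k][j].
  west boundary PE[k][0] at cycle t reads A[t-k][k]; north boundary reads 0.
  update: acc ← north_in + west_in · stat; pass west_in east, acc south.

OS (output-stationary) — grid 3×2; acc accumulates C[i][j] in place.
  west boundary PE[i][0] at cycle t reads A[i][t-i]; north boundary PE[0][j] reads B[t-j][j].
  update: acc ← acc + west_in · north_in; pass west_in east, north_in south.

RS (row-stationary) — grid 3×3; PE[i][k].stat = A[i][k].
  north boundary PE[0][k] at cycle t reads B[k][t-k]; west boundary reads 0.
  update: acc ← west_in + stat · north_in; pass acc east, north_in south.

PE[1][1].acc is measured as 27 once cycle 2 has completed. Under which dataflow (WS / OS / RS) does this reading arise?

dataflow = WS

Under WS (3×2), PE[1][1]:
  [0] (1,1) acc=0 (h:0 v:0)
  [1] (1,1) acc=0 (h:0 v:0)
  [2] (1,1) acc=27 (h:2 v:27)
Under OS (3×2), PE[1][1]:
  [0] (1,1) acc=0 (h:0 v:0)
  [1] (1,1) acc=0 (h:0 v:0)
  [2] (1,1) acc=12 (h:4 v:3)
Under RS (3×3), PE[1][1]:
  [0] (1,1) acc=0 (h:0 v:0)
  [1] (1,1) acc=0 (h:0 v:0)
  [2] (1,1) acc=14 (h:14 v:1)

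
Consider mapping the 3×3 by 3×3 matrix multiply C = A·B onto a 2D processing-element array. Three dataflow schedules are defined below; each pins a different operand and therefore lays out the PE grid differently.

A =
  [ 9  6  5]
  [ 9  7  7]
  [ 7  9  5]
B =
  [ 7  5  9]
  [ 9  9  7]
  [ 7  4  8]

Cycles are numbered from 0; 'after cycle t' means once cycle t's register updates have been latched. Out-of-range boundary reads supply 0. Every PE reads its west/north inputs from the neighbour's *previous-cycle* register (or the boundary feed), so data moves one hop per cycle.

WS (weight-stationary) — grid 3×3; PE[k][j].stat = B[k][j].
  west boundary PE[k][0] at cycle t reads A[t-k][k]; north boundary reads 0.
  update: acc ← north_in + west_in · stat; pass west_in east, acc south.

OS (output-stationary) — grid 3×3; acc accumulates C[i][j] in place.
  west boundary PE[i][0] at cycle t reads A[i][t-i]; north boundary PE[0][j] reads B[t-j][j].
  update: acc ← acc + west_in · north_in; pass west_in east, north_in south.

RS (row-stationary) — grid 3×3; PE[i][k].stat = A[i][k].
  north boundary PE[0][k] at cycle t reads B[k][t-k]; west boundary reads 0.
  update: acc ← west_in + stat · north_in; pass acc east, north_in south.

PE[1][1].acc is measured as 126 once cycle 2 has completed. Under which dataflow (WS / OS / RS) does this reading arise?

dataflow = RS

Under WS (3×3), PE[1][1]:
  [0] (1,1) acc=0 (h:0 v:0)
  [1] (1,1) acc=0 (h:0 v:0)
  [2] (1,1) acc=99 (h:6 v:99)
Under OS (3×3), PE[1][1]:
  [0] (1,1) acc=0 (h:0 v:0)
  [1] (1,1) acc=0 (h:0 v:0)
  [2] (1,1) acc=45 (h:9 v:5)
Under RS (3×3), PE[1][1]:
  [0] (1,1) acc=0 (h:0 v:0)
  [1] (1,1) acc=0 (h:0 v:0)
  [2] (1,1) acc=126 (h:126 v:9)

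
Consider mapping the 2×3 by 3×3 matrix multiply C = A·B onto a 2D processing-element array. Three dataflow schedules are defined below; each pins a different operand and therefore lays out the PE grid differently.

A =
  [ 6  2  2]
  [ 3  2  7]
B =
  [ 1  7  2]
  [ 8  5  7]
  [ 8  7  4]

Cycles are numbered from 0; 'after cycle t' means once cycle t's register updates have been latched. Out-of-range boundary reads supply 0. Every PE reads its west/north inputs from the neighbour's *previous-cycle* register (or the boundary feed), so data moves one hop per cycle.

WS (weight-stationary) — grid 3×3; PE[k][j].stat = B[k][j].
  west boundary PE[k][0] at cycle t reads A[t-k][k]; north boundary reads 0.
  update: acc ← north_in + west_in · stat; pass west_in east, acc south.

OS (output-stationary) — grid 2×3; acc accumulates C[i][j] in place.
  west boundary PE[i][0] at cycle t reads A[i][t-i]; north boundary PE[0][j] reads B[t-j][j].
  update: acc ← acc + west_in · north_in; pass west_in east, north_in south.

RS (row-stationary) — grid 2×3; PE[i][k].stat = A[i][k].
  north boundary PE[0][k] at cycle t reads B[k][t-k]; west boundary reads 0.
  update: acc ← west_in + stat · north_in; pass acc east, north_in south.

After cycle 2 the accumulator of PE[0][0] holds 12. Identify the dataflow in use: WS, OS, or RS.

— WS: 3×3; PE[0][0] trace:
  c0 r0c0: 6 / 6 / 6
  c1 r0c0: 3 / 3 / 3
  c2 r0c0: 0 / 0 / 0
— OS: 2×3; PE[0][0] trace:
  c0 r0c0: 6 / 6 / 1
  c1 r0c0: 22 / 2 / 8
  c2 r0c0: 38 / 2 / 8
— RS: 2×3; PE[0][0] trace:
  c0 r0c0: 6 / 6 / 1
  c1 r0c0: 42 / 42 / 7
  c2 r0c0: 12 / 12 / 2

dataflow = RS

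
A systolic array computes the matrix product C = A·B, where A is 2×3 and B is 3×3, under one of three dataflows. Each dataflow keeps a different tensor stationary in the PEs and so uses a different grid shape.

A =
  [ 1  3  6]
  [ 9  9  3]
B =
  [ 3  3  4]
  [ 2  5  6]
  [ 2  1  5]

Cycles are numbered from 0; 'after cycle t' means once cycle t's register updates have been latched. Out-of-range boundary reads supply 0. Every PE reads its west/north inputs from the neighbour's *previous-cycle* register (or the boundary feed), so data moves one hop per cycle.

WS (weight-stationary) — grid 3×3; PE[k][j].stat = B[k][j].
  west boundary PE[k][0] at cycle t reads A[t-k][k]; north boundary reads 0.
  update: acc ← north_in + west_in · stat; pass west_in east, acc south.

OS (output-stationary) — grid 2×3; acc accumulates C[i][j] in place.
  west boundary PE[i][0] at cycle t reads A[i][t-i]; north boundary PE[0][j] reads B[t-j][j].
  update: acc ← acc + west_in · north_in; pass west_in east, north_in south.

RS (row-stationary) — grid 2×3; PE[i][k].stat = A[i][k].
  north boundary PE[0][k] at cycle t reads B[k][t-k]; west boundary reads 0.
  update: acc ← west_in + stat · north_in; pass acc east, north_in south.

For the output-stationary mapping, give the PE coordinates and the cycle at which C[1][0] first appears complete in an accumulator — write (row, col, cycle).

Under OS, C[1][0] lands at PE[1][0]:
  [0] (1,0) acc=0 (h:0 v:0)
  [1] (1,0) acc=27 (h:9 v:3)
  [2] (1,0) acc=45 (h:9 v:2)
  [3] (1,0) acc=51 (h:3 v:2)

(row, col, cycle) = (1, 0, 3)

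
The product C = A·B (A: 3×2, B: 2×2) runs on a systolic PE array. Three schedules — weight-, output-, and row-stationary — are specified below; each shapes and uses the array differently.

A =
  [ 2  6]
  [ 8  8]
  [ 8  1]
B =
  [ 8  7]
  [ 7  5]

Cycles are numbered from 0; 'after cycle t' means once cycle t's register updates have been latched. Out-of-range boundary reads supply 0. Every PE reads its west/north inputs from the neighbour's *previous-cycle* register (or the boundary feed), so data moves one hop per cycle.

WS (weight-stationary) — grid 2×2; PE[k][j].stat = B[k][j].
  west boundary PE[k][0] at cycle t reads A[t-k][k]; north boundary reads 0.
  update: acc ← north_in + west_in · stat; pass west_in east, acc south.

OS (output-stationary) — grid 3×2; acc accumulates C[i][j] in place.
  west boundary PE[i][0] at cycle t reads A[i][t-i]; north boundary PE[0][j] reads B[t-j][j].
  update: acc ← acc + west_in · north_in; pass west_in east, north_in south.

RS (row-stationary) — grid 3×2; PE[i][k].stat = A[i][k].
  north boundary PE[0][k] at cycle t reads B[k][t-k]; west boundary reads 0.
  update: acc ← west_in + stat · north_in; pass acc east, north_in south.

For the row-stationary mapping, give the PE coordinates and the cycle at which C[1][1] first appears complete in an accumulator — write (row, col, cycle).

Under RS, C[1][1] lands at PE[1][1]:
  0: (1,1).acc=0  regs=<0,0>
  1: (1,1).acc=0  regs=<0,0>
  2: (1,1).acc=120  regs=<120,7>
  3: (1,1).acc=96  regs=<96,5>

(row, col, cycle) = (1, 1, 3)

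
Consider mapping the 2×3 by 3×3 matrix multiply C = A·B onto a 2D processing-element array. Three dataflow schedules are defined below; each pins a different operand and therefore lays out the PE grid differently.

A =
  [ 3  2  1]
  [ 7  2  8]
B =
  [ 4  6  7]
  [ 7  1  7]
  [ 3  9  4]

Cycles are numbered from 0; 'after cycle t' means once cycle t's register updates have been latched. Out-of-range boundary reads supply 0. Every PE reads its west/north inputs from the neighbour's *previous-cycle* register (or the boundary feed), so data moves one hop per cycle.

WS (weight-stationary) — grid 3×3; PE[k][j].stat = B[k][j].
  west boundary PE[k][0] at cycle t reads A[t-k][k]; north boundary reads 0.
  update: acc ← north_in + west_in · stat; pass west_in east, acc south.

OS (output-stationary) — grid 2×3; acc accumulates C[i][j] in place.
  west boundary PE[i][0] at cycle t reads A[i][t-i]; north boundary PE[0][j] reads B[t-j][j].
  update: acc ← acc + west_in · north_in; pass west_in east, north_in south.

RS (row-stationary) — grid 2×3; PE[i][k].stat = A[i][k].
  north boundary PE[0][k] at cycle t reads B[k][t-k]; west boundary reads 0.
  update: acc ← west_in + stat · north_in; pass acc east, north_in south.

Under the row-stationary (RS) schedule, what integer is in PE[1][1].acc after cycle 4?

PE[1][1].acc = 63

Tracing RS — 2×3 array, target PE[1][1]:
  cycle 0: PE[0][1] → acc 0, east 0, south 0
  cycle 0: PE[1][0] → acc 0, east 0, south 0
  cycle 0: PE[1][1] → acc 0, east 0, south 0
  cycle 1: PE[0][1] → acc 26, east 26, south 7
  cycle 1: PE[1][0] → acc 28, east 28, south 4
  cycle 1: PE[1][1] → acc 0, east 0, south 0
  cycle 2: PE[0][1] → acc 20, east 20, south 1
  cycle 2: PE[1][0] → acc 42, east 42, south 6
  cycle 2: PE[1][1] → acc 42, east 42, south 7
  cycle 3: PE[0][1] → acc 35, east 35, south 7
  cycle 3: PE[1][0] → acc 49, east 49, south 7
  cycle 3: PE[1][1] → acc 44, east 44, south 1
  cycle 4: PE[0][1] → acc 0, east 0, south 0
  cycle 4: PE[1][0] → acc 0, east 0, south 0
  cycle 4: PE[1][1] → acc 63, east 63, south 7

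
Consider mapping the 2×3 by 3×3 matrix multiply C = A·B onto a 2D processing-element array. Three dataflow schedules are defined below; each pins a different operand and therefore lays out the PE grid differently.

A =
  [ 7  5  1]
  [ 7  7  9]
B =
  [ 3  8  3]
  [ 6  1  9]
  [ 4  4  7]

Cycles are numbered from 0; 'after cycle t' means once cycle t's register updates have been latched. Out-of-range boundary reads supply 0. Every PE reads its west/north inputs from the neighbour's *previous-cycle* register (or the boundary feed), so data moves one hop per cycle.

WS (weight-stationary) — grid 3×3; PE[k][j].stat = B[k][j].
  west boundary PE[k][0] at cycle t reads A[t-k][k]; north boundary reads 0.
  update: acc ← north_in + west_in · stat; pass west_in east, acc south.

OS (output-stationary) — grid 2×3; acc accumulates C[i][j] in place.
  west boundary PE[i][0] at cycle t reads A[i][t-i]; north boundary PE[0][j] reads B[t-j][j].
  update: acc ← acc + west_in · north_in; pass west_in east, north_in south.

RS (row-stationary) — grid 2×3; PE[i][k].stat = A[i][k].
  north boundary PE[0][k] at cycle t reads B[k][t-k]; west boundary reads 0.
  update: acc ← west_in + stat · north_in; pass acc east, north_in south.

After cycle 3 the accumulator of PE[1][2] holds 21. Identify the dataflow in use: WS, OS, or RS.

dataflow = OS

WS (3×3 grid), PE[1][2]:
  @0  [1,2]  acc 0  |  →0  ↓0
  @1  [1,2]  acc 0  |  →0  ↓0
  @2  [1,2]  acc 0  |  →0  ↓0
  @3  [1,2]  acc 66  |  →5  ↓66
OS (2×3 grid), PE[1][2]:
  @0  [1,2]  acc 0  |  →0  ↓0
  @1  [1,2]  acc 0  |  →0  ↓0
  @2  [1,2]  acc 0  |  →0  ↓0
  @3  [1,2]  acc 21  |  →7  ↓3
RS (2×3 grid), PE[1][2]:
  @0  [1,2]  acc 0  |  →0  ↓0
  @1  [1,2]  acc 0  |  →0  ↓0
  @2  [1,2]  acc 0  |  →0  ↓0
  @3  [1,2]  acc 99  |  →99  ↓4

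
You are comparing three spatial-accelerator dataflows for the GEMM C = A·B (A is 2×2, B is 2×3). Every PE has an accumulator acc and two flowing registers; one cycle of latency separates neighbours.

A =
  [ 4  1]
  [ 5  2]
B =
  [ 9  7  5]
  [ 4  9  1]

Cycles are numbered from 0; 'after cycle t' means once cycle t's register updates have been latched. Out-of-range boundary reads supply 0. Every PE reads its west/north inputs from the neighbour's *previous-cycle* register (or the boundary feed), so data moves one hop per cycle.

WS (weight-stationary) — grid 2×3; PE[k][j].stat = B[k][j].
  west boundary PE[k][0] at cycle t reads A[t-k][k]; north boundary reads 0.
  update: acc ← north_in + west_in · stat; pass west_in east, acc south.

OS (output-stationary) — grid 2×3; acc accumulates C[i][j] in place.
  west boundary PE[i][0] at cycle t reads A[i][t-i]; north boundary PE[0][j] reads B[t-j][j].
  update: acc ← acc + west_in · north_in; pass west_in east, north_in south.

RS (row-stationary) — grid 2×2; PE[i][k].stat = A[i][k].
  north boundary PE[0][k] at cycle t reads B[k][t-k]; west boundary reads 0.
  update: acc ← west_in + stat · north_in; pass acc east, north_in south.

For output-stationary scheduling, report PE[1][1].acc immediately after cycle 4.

Tracing OS — 2×3 array, target PE[1][1]:
  c0 r0c1: 0 / 0 / 0
  c0 r1c0: 0 / 0 / 0
  c0 r1c1: 0 / 0 / 0
  c1 r0c1: 28 / 4 / 7
  c1 r1c0: 45 / 5 / 9
  c1 r1c1: 0 / 0 / 0
  c2 r0c1: 37 / 1 / 9
  c2 r1c0: 53 / 2 / 4
  c2 r1c1: 35 / 5 / 7
  c3 r0c1: 37 / 0 / 0
  c3 r1c0: 53 / 0 / 0
  c3 r1c1: 53 / 2 / 9
  c4 r0c1: 37 / 0 / 0
  c4 r1c0: 53 / 0 / 0
  c4 r1c1: 53 / 0 / 0

PE[1][1].acc = 53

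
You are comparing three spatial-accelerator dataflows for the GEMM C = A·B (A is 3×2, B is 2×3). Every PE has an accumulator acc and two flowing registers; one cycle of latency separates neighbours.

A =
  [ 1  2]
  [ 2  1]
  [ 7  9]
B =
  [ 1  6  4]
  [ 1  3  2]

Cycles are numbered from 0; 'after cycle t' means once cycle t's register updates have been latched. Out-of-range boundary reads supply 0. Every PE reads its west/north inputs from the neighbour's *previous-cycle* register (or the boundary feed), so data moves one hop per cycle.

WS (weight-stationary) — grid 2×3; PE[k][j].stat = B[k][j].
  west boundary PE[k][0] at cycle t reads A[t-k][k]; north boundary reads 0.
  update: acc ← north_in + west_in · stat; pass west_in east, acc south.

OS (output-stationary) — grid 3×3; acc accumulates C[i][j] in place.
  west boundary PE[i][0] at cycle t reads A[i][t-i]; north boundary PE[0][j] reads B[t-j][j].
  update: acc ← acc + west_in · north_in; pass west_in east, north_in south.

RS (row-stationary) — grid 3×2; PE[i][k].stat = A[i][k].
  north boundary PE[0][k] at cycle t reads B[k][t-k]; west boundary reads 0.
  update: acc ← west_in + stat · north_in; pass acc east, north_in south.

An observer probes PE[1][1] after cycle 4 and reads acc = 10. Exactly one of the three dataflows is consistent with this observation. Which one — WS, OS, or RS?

— WS: 2×3; PE[1][1] trace:
  [0] (1,1) acc=0 (h:0 v:0)
  [1] (1,1) acc=0 (h:0 v:0)
  [2] (1,1) acc=12 (h:2 v:12)
  [3] (1,1) acc=15 (h:1 v:15)
  [4] (1,1) acc=69 (h:9 v:69)
— OS: 3×3; PE[1][1] trace:
  [0] (1,1) acc=0 (h:0 v:0)
  [1] (1,1) acc=0 (h:0 v:0)
  [2] (1,1) acc=12 (h:2 v:6)
  [3] (1,1) acc=15 (h:1 v:3)
  [4] (1,1) acc=15 (h:0 v:0)
— RS: 3×2; PE[1][1] trace:
  [0] (1,1) acc=0 (h:0 v:0)
  [1] (1,1) acc=0 (h:0 v:0)
  [2] (1,1) acc=3 (h:3 v:1)
  [3] (1,1) acc=15 (h:15 v:3)
  [4] (1,1) acc=10 (h:10 v:2)

dataflow = RS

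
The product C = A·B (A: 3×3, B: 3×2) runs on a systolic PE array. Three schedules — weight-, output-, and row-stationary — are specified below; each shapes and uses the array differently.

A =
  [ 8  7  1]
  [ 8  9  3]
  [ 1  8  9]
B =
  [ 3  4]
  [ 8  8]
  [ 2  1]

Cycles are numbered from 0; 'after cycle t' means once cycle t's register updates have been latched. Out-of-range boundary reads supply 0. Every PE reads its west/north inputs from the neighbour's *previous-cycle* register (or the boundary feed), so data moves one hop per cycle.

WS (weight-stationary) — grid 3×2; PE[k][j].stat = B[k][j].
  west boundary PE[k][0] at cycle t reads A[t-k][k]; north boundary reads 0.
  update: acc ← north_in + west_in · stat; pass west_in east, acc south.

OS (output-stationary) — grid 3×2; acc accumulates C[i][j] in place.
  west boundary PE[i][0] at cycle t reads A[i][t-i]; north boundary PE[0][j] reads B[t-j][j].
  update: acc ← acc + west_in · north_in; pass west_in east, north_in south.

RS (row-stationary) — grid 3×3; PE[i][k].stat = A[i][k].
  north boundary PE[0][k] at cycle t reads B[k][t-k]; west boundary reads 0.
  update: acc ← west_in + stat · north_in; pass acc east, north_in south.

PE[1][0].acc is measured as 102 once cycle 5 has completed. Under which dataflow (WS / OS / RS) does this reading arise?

Under WS (3×2), PE[1][0]:
  after 0 — PE[1][0] acc=0, pass-E 0, pass-S 0
  after 1 — PE[1][0] acc=80, pass-E 7, pass-S 80
  after 2 — PE[1][0] acc=96, pass-E 9, pass-S 96
  after 3 — PE[1][0] acc=67, pass-E 8, pass-S 67
  after 4 — PE[1][0] acc=0, pass-E 0, pass-S 0
  after 5 — PE[1][0] acc=0, pass-E 0, pass-S 0
Under OS (3×2), PE[1][0]:
  after 0 — PE[1][0] acc=0, pass-E 0, pass-S 0
  after 1 — PE[1][0] acc=24, pass-E 8, pass-S 3
  after 2 — PE[1][0] acc=96, pass-E 9, pass-S 8
  after 3 — PE[1][0] acc=102, pass-E 3, pass-S 2
  after 4 — PE[1][0] acc=102, pass-E 0, pass-S 0
  after 5 — PE[1][0] acc=102, pass-E 0, pass-S 0
Under RS (3×3), PE[1][0]:
  after 0 — PE[1][0] acc=0, pass-E 0, pass-S 0
  after 1 — PE[1][0] acc=24, pass-E 24, pass-S 3
  after 2 — PE[1][0] acc=32, pass-E 32, pass-S 4
  after 3 — PE[1][0] acc=0, pass-E 0, pass-S 0
  after 4 — PE[1][0] acc=0, pass-E 0, pass-S 0
  after 5 — PE[1][0] acc=0, pass-E 0, pass-S 0

dataflow = OS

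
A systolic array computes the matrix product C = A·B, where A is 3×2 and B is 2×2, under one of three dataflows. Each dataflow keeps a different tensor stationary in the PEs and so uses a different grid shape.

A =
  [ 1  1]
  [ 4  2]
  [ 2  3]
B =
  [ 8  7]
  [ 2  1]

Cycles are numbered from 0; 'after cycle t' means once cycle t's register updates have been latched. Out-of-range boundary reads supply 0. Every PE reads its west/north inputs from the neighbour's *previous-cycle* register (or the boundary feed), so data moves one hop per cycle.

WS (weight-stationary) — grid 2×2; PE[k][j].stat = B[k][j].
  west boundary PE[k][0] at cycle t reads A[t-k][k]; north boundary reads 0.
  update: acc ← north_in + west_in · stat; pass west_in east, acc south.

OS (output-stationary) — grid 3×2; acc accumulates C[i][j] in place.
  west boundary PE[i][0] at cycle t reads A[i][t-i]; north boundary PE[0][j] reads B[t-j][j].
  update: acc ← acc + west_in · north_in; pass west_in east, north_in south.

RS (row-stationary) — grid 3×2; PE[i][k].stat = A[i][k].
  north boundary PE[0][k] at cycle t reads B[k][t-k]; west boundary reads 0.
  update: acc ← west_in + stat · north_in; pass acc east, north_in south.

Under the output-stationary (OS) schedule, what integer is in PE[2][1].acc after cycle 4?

PE[2][1].acc = 17

OS 3×2: PE[2][1] cycle-by-cycle (with neighbour feeds):
  0: (1,1).acc=0  regs=<0,0>
  0: (2,0).acc=0  regs=<0,0>
  0: (2,1).acc=0  regs=<0,0>
  1: (1,1).acc=0  regs=<0,0>
  1: (2,0).acc=0  regs=<0,0>
  1: (2,1).acc=0  regs=<0,0>
  2: (1,1).acc=28  regs=<4,7>
  2: (2,0).acc=16  regs=<2,8>
  2: (2,1).acc=0  regs=<0,0>
  3: (1,1).acc=30  regs=<2,1>
  3: (2,0).acc=22  regs=<3,2>
  3: (2,1).acc=14  regs=<2,7>
  4: (1,1).acc=30  regs=<0,0>
  4: (2,0).acc=22  regs=<0,0>
  4: (2,1).acc=17  regs=<3,1>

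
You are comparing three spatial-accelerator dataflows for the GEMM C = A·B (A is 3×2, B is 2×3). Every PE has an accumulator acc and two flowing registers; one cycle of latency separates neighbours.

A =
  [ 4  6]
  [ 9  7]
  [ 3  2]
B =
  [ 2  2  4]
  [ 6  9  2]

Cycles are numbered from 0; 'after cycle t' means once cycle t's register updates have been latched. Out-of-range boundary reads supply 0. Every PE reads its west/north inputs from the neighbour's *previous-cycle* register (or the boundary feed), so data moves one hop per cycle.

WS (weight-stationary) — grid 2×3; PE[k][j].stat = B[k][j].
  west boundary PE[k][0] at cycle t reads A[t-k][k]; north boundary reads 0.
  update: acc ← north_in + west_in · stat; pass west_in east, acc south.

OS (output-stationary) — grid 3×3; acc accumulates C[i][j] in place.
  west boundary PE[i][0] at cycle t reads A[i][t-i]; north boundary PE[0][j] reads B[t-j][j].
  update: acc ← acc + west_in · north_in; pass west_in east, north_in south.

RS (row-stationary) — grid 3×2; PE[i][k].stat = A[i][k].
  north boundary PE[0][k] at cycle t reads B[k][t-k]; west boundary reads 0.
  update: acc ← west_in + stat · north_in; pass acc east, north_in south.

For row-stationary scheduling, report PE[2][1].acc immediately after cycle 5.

Tracing RS — 3×2 array, target PE[2][1]:
  0: (1,1).acc=0  regs=<0,0>
  0: (2,0).acc=0  regs=<0,0>
  0: (2,1).acc=0  regs=<0,0>
  1: (1,1).acc=0  regs=<0,0>
  1: (2,0).acc=0  regs=<0,0>
  1: (2,1).acc=0  regs=<0,0>
  2: (1,1).acc=60  regs=<60,6>
  2: (2,0).acc=6  regs=<6,2>
  2: (2,1).acc=0  regs=<0,0>
  3: (1,1).acc=81  regs=<81,9>
  3: (2,0).acc=6  regs=<6,2>
  3: (2,1).acc=18  regs=<18,6>
  4: (1,1).acc=50  regs=<50,2>
  4: (2,0).acc=12  regs=<12,4>
  4: (2,1).acc=24  regs=<24,9>
  5: (1,1).acc=0  regs=<0,0>
  5: (2,0).acc=0  regs=<0,0>
  5: (2,1).acc=16  regs=<16,2>

PE[2][1].acc = 16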